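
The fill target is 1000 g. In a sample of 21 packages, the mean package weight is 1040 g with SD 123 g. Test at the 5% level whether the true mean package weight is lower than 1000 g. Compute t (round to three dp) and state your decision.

t = 1.490; fail to reject H0

H0: μ = 1000; H1: μ < 1000 (one-sample t-test, left-tailed).
t = (x̄ − μ₀)/(s/√n) = (1040 − 1000)/(123/√21) = 1.490
df = n − 1 = 20
p-value = P(T ≤ 1.490) ≈ 0.9241
Since p ≈ 0.9241 > α = 0.05, fail to reject H0; the data do not provide sufficient evidence against H0.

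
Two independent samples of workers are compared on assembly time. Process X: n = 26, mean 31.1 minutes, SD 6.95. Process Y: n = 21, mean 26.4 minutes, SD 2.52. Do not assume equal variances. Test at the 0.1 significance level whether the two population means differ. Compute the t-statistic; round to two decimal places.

3.20

Let group 1 = process X, group 2 = process Y. H0: μ_1 = μ_2; H1: μ_1 ≠ μ_2 (Welch's two-sample t-test, two-sided).
t = (x̄_1 − x̄_2)/√(s_1²/n_1 + s_2²/n_2) = (31.1 − 26.4)/√(6.95²/26 + 2.52²/21) = 3.20
Welch–Satterthwaite df ≈ 32.72
Two-sided p-value ≈ 0.0031
Since p ≈ 0.0031 < α = 0.1, reject H0; the data support H1.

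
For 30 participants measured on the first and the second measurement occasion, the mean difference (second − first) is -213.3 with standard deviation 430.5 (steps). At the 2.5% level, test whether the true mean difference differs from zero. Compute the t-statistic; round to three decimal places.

H0: μ_d = 0; H1: μ_d ≠ 0 (paired t-test on the differences, two-sided).
t = d̄/(s_d/√n) = -213.3/(430.5/√30) = -2.714
df = n − 1 = 29
Two-sided p-value ≈ 0.011
Since p ≈ 0.011 < α = 0.025, reject H0; the evidence is statistically significant.

-2.714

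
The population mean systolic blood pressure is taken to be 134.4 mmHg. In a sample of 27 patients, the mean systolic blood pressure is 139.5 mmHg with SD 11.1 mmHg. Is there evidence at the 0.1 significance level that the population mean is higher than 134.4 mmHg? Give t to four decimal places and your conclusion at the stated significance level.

H0: μ = 134.4; H1: μ > 134.4 (one-sample t-test, right-tailed).
t = (x̄ − μ₀)/(s/√n) = (139.5 − 134.4)/(11.1/√27) = 2.3874
df = n − 1 = 26
p-value = P(T ≥ 2.3874) ≈ 0.012
Since p ≈ 0.012 < α = 0.1, reject H0; the evidence is statistically significant.

t = 2.3874; reject H0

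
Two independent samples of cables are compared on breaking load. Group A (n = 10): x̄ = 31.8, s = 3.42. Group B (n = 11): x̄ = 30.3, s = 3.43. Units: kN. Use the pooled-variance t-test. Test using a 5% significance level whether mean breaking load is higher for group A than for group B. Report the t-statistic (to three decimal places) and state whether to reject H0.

t = 1.002; fail to reject H0

Let group 1 = group A, group 2 = group B. H0: μ_1 = μ_2; H1: μ_1 > μ_2 (two-sample pooled-variance t-test, right-tailed).
s_p² = [(10−1)·3.42² + (11−1)·3.43²]/(10+11−2) = 11.7325
t = (31.8 − 30.3)/√[11.7325·(1/10 + 1/11)] = 1.002
df = n₁ + n₂ − 2 = 19
p-value = P(T ≥ 1.002) ≈ 0.1644
Since p ≈ 0.1644 > α = 0.05, fail to reject H0; the evidence is not statistically significant.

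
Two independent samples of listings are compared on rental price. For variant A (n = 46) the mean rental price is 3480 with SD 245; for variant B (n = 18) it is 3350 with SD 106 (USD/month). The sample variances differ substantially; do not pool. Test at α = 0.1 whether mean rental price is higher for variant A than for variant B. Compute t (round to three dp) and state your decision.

Let group 1 = variant A, group 2 = variant B. H0: μ_1 = μ_2; H1: μ_1 > μ_2 (Welch's two-sample t-test, right-tailed).
t = (x̄_1 − x̄_2)/√(s_1²/n_1 + s_2²/n_2) = (3480 − 3350)/√(245²/46 + 106²/18) = 2.960
Welch–Satterthwaite df ≈ 61.25
p-value = P(T ≥ 2.960) ≈ 0.002
Since p ≈ 0.002 < α = 0.1, reject H0; the evidence is statistically significant.

t = 2.960; reject H0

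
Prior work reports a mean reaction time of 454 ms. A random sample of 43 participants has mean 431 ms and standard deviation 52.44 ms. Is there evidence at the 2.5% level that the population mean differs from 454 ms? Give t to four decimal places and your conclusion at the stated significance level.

H0: μ = 454; H1: μ ≠ 454 (one-sample t-test, two-sided).
t = (x̄ − μ₀)/(s/√n) = (431 − 454)/(52.44/√43) = -2.8761
df = n − 1 = 42
Two-sided p-value ≈ 0.0063
Since p ≈ 0.0063 < α = 0.025, reject H0; the data support H1.

t = -2.8761; reject H0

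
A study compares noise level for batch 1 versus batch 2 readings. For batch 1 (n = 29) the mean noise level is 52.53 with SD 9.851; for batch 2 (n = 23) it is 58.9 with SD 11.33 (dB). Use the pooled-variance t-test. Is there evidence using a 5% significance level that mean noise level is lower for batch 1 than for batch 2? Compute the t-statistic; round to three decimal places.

-2.167

Let group 1 = batch 1, group 2 = batch 2. H0: μ_1 = μ_2; H1: μ_1 < μ_2 (two-sample pooled-variance t-test, left-tailed).
s_p² = [(29−1)·9.851² + (23−1)·11.33²]/(29+23−2) = 110.826
t = (52.53 − 58.9)/√[110.826·(1/29 + 1/23)] = -2.167
df = n₁ + n₂ − 2 = 50
p-value = P(T ≤ -2.167) ≈ 0.018
Since p ≈ 0.018 < α = 0.05, reject H0; the data support H1.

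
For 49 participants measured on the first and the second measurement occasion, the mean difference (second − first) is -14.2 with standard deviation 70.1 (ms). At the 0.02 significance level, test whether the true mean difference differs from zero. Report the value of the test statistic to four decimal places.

-1.4180

H0: μ_d = 0; H1: μ_d ≠ 0 (paired t-test on the differences, two-sided).
t = d̄/(s_d/√n) = -14.2/(70.1/√49) = -1.4180
df = n − 1 = 48
Two-sided p-value ≈ 0.163
Since p ≈ 0.163 > α = 0.02, fail to reject H0; the evidence is not statistically significant.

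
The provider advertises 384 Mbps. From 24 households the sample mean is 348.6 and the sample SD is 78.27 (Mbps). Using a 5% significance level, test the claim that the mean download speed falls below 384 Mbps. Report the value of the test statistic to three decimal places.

-2.216

H0: μ = 384; H1: μ < 384 (one-sample t-test, left-tailed).
t = (x̄ − μ₀)/(s/√n) = (348.6 − 384)/(78.27/√24) = -2.216
df = n − 1 = 23
p-value = P(T ≤ -2.216) ≈ 0.0184
Since p ≈ 0.0184 < α = 0.05, reject H0; the data support H1.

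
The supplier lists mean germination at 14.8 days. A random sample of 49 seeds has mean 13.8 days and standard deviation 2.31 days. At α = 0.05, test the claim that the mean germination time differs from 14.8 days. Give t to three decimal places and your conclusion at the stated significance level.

H0: μ = 14.8; H1: μ ≠ 14.8 (one-sample t-test, two-sided).
t = (x̄ − μ₀)/(s/√n) = (13.8 − 14.8)/(2.31/√49) = -3.030
df = n − 1 = 48
Two-sided p-value ≈ 0.0039
Since p ≈ 0.0039 < α = 0.05, reject H0; the evidence is statistically significant.

t = -3.030; reject H0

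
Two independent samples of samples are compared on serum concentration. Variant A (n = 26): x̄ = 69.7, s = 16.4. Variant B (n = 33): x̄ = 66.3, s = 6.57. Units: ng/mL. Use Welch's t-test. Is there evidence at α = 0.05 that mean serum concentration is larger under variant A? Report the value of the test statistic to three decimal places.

0.996

Let group 1 = variant A, group 2 = variant B. H0: μ_1 = μ_2; H1: μ_1 > μ_2 (Welch's two-sample t-test, right-tailed).
t = (x̄_1 − x̄_2)/√(s_1²/n_1 + s_2²/n_2) = (69.7 − 66.3)/√(16.4²/26 + 6.57²/33) = 0.996
Welch–Satterthwaite df ≈ 31.33
p-value = P(T ≥ 0.996) ≈ 0.1634
Since p ≈ 0.1634 > α = 0.05, fail to reject H0; the evidence is not statistically significant.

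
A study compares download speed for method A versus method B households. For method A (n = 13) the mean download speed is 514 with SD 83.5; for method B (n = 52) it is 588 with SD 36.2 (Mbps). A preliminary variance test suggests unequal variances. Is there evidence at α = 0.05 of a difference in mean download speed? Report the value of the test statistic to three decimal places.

-3.123

Let group 1 = method A, group 2 = method B. H0: μ_1 = μ_2; H1: μ_1 ≠ μ_2 (Welch's two-sample t-test, two-sided).
t = (x̄_1 − x̄_2)/√(s_1²/n_1 + s_2²/n_2) = (514 − 588)/√(83.5²/13 + 36.2²/52) = -3.123
Welch–Satterthwaite df ≈ 13.15
Two-sided p-value ≈ 0.0080
Since p ≈ 0.0080 < α = 0.05, reject H0; the data support H1.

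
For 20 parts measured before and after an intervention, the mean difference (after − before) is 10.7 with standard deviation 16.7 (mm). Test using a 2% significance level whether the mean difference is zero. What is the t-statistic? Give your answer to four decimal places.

2.8654

H0: μ_d = 0; H1: μ_d ≠ 0 (paired t-test on the differences, two-sided).
t = d̄/(s_d/√n) = 10.7/(16.7/√20) = 2.8654
df = n − 1 = 19
Two-sided p-value ≈ 0.010
Since p ≈ 0.010 < α = 0.02, reject H0; the evidence is statistically significant.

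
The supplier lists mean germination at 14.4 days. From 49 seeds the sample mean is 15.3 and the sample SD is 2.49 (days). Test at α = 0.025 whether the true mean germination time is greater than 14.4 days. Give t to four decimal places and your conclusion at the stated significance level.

t = 2.5301; reject H0

H0: μ = 14.4; H1: μ > 14.4 (one-sample t-test, right-tailed).
t = (x̄ − μ₀)/(s/√n) = (15.3 − 14.4)/(2.49/√49) = 2.5301
df = n − 1 = 48
p-value = P(T ≥ 2.5301) ≈ 0.007
Since p ≈ 0.007 < α = 0.025, reject H0; the evidence is statistically significant.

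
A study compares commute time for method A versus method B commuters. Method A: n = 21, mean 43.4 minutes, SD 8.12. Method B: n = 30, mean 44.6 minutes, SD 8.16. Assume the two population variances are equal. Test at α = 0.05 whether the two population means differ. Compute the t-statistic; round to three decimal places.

Let group 1 = method A, group 2 = method B. H0: μ_1 = μ_2; H1: μ_1 ≠ μ_2 (two-sample pooled-variance t-test, two-sided).
s_p² = [(21−1)·8.12² + (30−1)·8.16²]/(21+30−2) = 66.3198
t = (43.4 − 44.6)/√[66.3198·(1/21 + 1/30)] = -0.518
df = n₁ + n₂ − 2 = 49
Two-sided p-value ≈ 0.6069
Since p ≈ 0.6069 > α = 0.05, fail to reject H0; the evidence is not statistically significant.

-0.518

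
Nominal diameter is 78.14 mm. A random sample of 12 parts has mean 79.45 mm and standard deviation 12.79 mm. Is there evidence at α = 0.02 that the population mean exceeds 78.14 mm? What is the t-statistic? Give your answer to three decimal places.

0.355

H0: μ = 78.14; H1: μ > 78.14 (one-sample t-test, right-tailed).
t = (x̄ − μ₀)/(s/√n) = (79.45 − 78.14)/(12.79/√12) = 0.355
df = n − 1 = 11
p-value = P(T ≥ 0.355) ≈ 0.365
Since p ≈ 0.365 > α = 0.02, fail to reject H0; the evidence is not statistically significant.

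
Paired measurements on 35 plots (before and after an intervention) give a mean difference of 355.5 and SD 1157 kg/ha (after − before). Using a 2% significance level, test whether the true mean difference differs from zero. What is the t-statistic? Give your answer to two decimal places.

H0: μ_d = 0; H1: μ_d ≠ 0 (paired t-test on the differences, two-sided).
t = d̄/(s_d/√n) = 355.5/(1157/√35) = 1.82
df = n − 1 = 34
Two-sided p-value ≈ 0.078
Since p ≈ 0.078 > α = 0.02, fail to reject H0; the evidence is not statistically significant.

1.82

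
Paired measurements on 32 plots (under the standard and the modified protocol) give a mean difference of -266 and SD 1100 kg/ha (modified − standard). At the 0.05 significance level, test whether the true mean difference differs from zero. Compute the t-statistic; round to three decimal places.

-1.368

H0: μ_d = 0; H1: μ_d ≠ 0 (paired t-test on the differences, two-sided).
t = d̄/(s_d/√n) = -266/(1100/√32) = -1.368
df = n − 1 = 31
Two-sided p-value ≈ 0.181
Since p ≈ 0.181 > α = 0.05, fail to reject H0; the data do not provide sufficient evidence against H0.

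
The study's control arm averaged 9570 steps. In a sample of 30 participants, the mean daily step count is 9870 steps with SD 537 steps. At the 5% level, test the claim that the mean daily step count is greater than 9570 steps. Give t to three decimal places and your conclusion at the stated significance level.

t = 3.060; reject H0

H0: μ = 9570; H1: μ > 9570 (one-sample t-test, right-tailed).
t = (x̄ − μ₀)/(s/√n) = (9870 − 9570)/(537/√30) = 3.060
df = n − 1 = 29
p-value = P(T ≥ 3.060) ≈ 0.002
Since p ≈ 0.002 < α = 0.05, reject H0; the evidence is statistically significant.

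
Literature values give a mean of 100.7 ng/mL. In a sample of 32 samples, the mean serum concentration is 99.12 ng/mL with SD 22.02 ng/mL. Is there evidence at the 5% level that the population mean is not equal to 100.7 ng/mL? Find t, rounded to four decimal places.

-0.4059

H0: μ = 100.7; H1: μ ≠ 100.7 (one-sample t-test, two-sided).
t = (x̄ − μ₀)/(s/√n) = (99.12 − 100.7)/(22.02/√32) = -0.4059
df = n − 1 = 31
Two-sided p-value ≈ 0.6876
Since p ≈ 0.6876 > α = 0.05, fail to reject H0; the data do not provide sufficient evidence against H0.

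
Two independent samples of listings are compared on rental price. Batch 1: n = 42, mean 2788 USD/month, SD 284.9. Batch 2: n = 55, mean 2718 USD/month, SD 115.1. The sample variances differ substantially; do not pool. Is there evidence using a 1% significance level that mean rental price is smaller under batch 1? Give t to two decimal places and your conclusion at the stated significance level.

t = 1.50; fail to reject H0

Let group 1 = batch 1, group 2 = batch 2. H0: μ_1 = μ_2; H1: μ_1 < μ_2 (Welch's two-sample t-test, left-tailed).
t = (x̄_1 − x̄_2)/√(s_1²/n_1 + s_2²/n_2) = (2788 − 2718)/√(284.9²/42 + 115.1²/55) = 1.50
Welch–Satterthwaite df ≈ 51.25
p-value = P(T ≤ 1.50) ≈ 0.9303
Since p ≈ 0.9303 > α = 0.01, fail to reject H0; the data do not provide sufficient evidence against H0.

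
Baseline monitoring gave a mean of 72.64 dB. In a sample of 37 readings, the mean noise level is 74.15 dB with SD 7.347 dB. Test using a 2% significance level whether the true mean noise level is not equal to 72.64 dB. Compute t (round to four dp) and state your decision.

H0: μ = 72.64; H1: μ ≠ 72.64 (one-sample t-test, two-sided).
t = (x̄ − μ₀)/(s/√n) = (74.15 − 72.64)/(7.347/√37) = 1.2502
df = n − 1 = 36
Two-sided p-value ≈ 0.2193
Since p ≈ 0.2193 > α = 0.02, fail to reject H0; the data do not provide sufficient evidence against H0.

t = 1.2502; fail to reject H0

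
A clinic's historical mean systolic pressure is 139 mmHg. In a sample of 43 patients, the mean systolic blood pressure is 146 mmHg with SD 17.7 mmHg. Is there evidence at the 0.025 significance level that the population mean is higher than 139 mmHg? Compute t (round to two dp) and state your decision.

t = 2.59; reject H0

H0: μ = 139; H1: μ > 139 (one-sample t-test, right-tailed).
t = (x̄ − μ₀)/(s/√n) = (146 − 139)/(17.7/√43) = 2.59
df = n − 1 = 42
p-value = P(T ≥ 2.59) ≈ 0.0065
Since p ≈ 0.0065 < α = 0.025, reject H0; the evidence is statistically significant.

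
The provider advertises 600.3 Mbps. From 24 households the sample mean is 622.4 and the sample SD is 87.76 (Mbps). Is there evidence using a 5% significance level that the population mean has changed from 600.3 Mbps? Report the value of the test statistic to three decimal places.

H0: μ = 600.3; H1: μ ≠ 600.3 (one-sample t-test, two-sided).
t = (x̄ − μ₀)/(s/√n) = (622.4 − 600.3)/(87.76/√24) = 1.234
df = n − 1 = 23
Two-sided p-value ≈ 0.2298
Since p ≈ 0.2298 > α = 0.05, fail to reject H0; the data do not provide sufficient evidence against H0.

1.234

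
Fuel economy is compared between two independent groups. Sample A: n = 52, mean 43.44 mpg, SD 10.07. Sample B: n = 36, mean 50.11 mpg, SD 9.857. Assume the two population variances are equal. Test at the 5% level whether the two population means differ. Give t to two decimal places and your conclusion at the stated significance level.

t = -3.08; reject H0

Let group 1 = sample A, group 2 = sample B. H0: μ_1 = μ_2; H1: μ_1 ≠ μ_2 (two-sample pooled-variance t-test, two-sided).
s_p² = [(52−1)·10.07² + (36−1)·9.857²]/(52+36−2) = 99.6775
t = (43.44 − 50.11)/√[99.6775·(1/52 + 1/36)] = -3.08
df = n₁ + n₂ − 2 = 86
Two-sided p-value ≈ 0.0028
Since p ≈ 0.0028 < α = 0.05, reject H0; the evidence is statistically significant.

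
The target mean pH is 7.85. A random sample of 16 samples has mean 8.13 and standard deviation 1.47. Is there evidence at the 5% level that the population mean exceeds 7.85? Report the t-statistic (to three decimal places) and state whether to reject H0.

t = 0.762; fail to reject H0

H0: μ = 7.85; H1: μ > 7.85 (one-sample t-test, right-tailed).
t = (x̄ − μ₀)/(s/√n) = (8.13 − 7.85)/(1.47/√16) = 0.762
df = n − 1 = 15
p-value = P(T ≥ 0.762) ≈ 0.2290
Since p ≈ 0.2290 > α = 0.05, fail to reject H0; the data do not provide sufficient evidence against H0.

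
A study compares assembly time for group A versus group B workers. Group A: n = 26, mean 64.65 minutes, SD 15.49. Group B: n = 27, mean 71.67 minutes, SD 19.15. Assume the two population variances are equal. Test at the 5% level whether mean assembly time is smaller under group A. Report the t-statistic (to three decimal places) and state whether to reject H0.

t = -1.464; fail to reject H0

Let group 1 = group A, group 2 = group B. H0: μ_1 = μ_2; H1: μ_1 < μ_2 (two-sample pooled-variance t-test, left-tailed).
s_p² = [(26−1)·15.49² + (27−1)·19.15²]/(26+27−2) = 304.574
t = (64.65 − 71.67)/√[304.574·(1/26 + 1/27)] = -1.464
df = n₁ + n₂ − 2 = 51
p-value = P(T ≤ -1.464) ≈ 0.0747
Since p ≈ 0.0747 > α = 0.05, fail to reject H0; the evidence is not statistically significant.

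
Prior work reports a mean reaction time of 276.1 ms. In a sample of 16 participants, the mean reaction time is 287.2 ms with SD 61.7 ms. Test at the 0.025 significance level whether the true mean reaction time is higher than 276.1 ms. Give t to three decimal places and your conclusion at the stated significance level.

t = 0.720; fail to reject H0

H0: μ = 276.1; H1: μ > 276.1 (one-sample t-test, right-tailed).
t = (x̄ − μ₀)/(s/√n) = (287.2 − 276.1)/(61.7/√16) = 0.720
df = n − 1 = 15
p-value = P(T ≥ 0.720) ≈ 0.241
Since p ≈ 0.241 > α = 0.025, fail to reject H0; the evidence is not statistically significant.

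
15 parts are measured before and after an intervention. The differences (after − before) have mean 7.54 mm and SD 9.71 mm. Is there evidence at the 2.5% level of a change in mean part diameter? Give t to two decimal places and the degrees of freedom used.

H0: μ_d = 0; H1: μ_d ≠ 0 (paired t-test on the differences, two-sided).
t = d̄/(s_d/√n) = 7.54/(9.71/√15) = 3.01
df = n − 1 = 14
Two-sided p-value ≈ 0.009
Since p ≈ 0.009 < α = 0.025, reject H0; the evidence is statistically significant.

t = 3.01, df = 14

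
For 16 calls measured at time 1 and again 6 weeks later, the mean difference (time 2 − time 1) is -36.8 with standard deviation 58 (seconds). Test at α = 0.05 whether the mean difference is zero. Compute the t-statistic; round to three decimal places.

-2.538

H0: μ_d = 0; H1: μ_d ≠ 0 (paired t-test on the differences, two-sided).
t = d̄/(s_d/√n) = -36.8/(58/√16) = -2.538
df = n − 1 = 15
Two-sided p-value ≈ 0.0227
Since p ≈ 0.0227 < α = 0.05, reject H0; the evidence is statistically significant.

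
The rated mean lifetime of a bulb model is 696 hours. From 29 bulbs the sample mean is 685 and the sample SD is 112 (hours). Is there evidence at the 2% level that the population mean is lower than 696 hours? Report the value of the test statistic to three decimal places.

H0: μ = 696; H1: μ < 696 (one-sample t-test, left-tailed).
t = (x̄ − μ₀)/(s/√n) = (685 − 696)/(112/√29) = -0.529
df = n − 1 = 28
p-value = P(T ≤ -0.529) ≈ 0.3005
Since p ≈ 0.3005 > α = 0.02, fail to reject H0; the evidence is not statistically significant.

-0.529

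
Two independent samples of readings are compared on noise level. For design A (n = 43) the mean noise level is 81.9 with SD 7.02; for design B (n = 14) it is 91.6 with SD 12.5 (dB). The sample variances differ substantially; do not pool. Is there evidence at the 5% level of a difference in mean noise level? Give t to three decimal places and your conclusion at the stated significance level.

t = -2.765; reject H0

Let group 1 = design A, group 2 = design B. H0: μ_1 = μ_2; H1: μ_1 ≠ μ_2 (Welch's two-sample t-test, two-sided).
t = (x̄_1 − x̄_2)/√(s_1²/n_1 + s_2²/n_2) = (81.9 − 91.6)/√(7.02²/43 + 12.5²/14) = -2.765
Welch–Satterthwaite df ≈ 15.76
Two-sided p-value ≈ 0.014
Since p ≈ 0.014 < α = 0.05, reject H0; the data support H1.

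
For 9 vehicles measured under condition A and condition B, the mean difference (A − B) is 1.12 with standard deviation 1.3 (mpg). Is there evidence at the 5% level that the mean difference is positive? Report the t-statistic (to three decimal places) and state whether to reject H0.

t = 2.585; reject H0

H0: μ_d = 0; H1: μ_d > 0 (paired t-test on the differences, right-tailed).
t = d̄/(s_d/√n) = 1.12/(1.3/√9) = 2.585
df = n − 1 = 8
p-value = P(T ≥ 2.585) ≈ 0.016
Since p ≈ 0.016 < α = 0.05, reject H0; the evidence is statistically significant.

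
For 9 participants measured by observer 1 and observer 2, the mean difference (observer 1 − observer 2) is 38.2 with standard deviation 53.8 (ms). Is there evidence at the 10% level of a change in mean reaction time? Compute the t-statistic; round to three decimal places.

2.130

H0: μ_d = 0; H1: μ_d ≠ 0 (paired t-test on the differences, two-sided).
t = d̄/(s_d/√n) = 38.2/(53.8/√9) = 2.130
df = n − 1 = 8
Two-sided p-value ≈ 0.0658
Since p ≈ 0.0658 < α = 0.1, reject H0; the data support H1.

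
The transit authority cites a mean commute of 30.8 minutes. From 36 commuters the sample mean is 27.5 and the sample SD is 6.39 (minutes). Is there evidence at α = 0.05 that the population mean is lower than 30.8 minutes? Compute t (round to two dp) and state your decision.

t = -3.10; reject H0

H0: μ = 30.8; H1: μ < 30.8 (one-sample t-test, left-tailed).
t = (x̄ − μ₀)/(s/√n) = (27.5 − 30.8)/(6.39/√36) = -3.10
df = n − 1 = 35
p-value = P(T ≤ -3.10) ≈ 0.002
Since p ≈ 0.002 < α = 0.05, reject H0; the evidence is statistically significant.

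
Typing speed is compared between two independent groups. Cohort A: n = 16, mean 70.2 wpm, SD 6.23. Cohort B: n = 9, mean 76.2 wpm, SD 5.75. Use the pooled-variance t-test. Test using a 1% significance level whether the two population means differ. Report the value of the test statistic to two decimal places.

Let group 1 = cohort A, group 2 = cohort B. H0: μ_1 = μ_2; H1: μ_1 ≠ μ_2 (two-sample pooled-variance t-test, two-sided).
s_p² = [(16−1)·6.23² + (9−1)·5.75²]/(16+9−2) = 36.8128
t = (70.2 − 76.2)/√[36.8128·(1/16 + 1/9)] = -2.37
df = n₁ + n₂ − 2 = 23
Two-sided p-value ≈ 0.0264
Since p ≈ 0.0264 > α = 0.01, fail to reject H0; the evidence is not statistically significant.

-2.37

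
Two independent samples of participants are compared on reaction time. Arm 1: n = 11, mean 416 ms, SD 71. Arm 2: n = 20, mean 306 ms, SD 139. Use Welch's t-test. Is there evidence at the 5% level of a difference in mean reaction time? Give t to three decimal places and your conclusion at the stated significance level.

t = 2.915; reject H0

Let group 1 = arm 1, group 2 = arm 2. H0: μ_1 = μ_2; H1: μ_1 ≠ μ_2 (Welch's two-sample t-test, two-sided).
t = (x̄_1 − x̄_2)/√(s_1²/n_1 + s_2²/n_2) = (416 − 306)/√(71²/11 + 139²/20) = 2.915
Welch–Satterthwaite df ≈ 28.93
Two-sided p-value ≈ 0.007
Since p ≈ 0.007 < α = 0.05, reject H0; the data support H1.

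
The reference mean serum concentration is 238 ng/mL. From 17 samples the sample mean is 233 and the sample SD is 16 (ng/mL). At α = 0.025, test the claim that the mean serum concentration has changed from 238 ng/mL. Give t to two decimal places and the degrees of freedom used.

H0: μ = 238; H1: μ ≠ 238 (one-sample t-test, two-sided).
t = (x̄ − μ₀)/(s/√n) = (233 − 238)/(16/√17) = -1.29
df = n − 1 = 16
Two-sided p-value ≈ 0.216
Since p ≈ 0.216 > α = 0.025, fail to reject H0; the data do not provide sufficient evidence against H0.

t = -1.29, df = 16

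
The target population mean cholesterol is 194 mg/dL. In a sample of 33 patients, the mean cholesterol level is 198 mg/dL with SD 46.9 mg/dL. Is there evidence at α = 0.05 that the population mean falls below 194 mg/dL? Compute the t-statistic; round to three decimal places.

0.490

H0: μ = 194; H1: μ < 194 (one-sample t-test, left-tailed).
t = (x̄ − μ₀)/(s/√n) = (198 − 194)/(46.9/√33) = 0.490
df = n − 1 = 32
p-value = P(T ≤ 0.490) ≈ 0.6862
Since p ≈ 0.6862 > α = 0.05, fail to reject H0; the data do not provide sufficient evidence against H0.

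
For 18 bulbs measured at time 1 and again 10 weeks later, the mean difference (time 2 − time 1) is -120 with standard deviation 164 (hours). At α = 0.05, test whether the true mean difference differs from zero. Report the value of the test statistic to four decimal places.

H0: μ_d = 0; H1: μ_d ≠ 0 (paired t-test on the differences, two-sided).
t = d̄/(s_d/√n) = -120/(164/√18) = -3.1044
df = n − 1 = 17
Two-sided p-value ≈ 0.0064
Since p ≈ 0.0064 < α = 0.05, reject H0; the evidence is statistically significant.

-3.1044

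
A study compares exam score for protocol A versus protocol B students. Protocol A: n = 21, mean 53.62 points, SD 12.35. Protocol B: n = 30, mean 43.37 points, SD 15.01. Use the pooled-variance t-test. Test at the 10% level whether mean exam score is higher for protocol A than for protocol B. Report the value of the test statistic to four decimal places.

2.5759

Let group 1 = protocol A, group 2 = protocol B. H0: μ_1 = μ_2; H1: μ_1 > μ_2 (two-sample pooled-variance t-test, right-tailed).
s_p² = [(21−1)·12.35² + (30−1)·15.01²]/(21+30−2) = 195.595
t = (53.62 − 43.37)/√[195.595·(1/21 + 1/30)] = 2.5759
df = n₁ + n₂ − 2 = 49
p-value = P(T ≥ 2.5759) ≈ 0.007
Since p ≈ 0.007 < α = 0.1, reject H0; the data support H1.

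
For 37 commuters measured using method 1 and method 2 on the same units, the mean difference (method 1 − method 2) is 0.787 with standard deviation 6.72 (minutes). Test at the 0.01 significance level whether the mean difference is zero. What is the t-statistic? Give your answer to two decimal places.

H0: μ_d = 0; H1: μ_d ≠ 0 (paired t-test on the differences, two-sided).
t = d̄/(s_d/√n) = 0.787/(6.72/√37) = 0.71
df = n − 1 = 36
Two-sided p-value ≈ 0.481
Since p ≈ 0.481 > α = 0.01, fail to reject H0; the evidence is not statistically significant.

0.71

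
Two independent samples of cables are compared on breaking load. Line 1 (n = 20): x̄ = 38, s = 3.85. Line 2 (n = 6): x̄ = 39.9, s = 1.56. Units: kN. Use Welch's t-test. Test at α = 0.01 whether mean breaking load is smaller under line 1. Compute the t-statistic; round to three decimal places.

-1.774

Let group 1 = line 1, group 2 = line 2. H0: μ_1 = μ_2; H1: μ_1 < μ_2 (Welch's two-sample t-test, left-tailed).
t = (x̄_1 − x̄_2)/√(s_1²/n_1 + s_2²/n_2) = (38 − 39.9)/√(3.85²/20 + 1.56²/6) = -1.774
Welch–Satterthwaite df ≈ 21.27
p-value = P(T ≤ -1.774) ≈ 0.0452
Since p ≈ 0.0452 > α = 0.01, fail to reject H0; the evidence is not statistically significant.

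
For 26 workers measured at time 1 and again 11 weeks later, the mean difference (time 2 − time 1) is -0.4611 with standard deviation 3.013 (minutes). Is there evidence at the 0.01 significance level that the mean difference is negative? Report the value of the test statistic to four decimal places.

-0.7803

H0: μ_d = 0; H1: μ_d < 0 (paired t-test on the differences, left-tailed).
t = d̄/(s_d/√n) = -0.4611/(3.013/√26) = -0.7803
df = n − 1 = 25
p-value = P(T ≤ -0.7803) ≈ 0.2213
Since p ≈ 0.2213 > α = 0.01, fail to reject H0; the evidence is not statistically significant.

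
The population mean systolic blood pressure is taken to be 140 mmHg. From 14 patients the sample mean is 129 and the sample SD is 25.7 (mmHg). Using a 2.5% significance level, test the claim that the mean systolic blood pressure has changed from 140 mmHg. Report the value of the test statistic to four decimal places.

H0: μ = 140; H1: μ ≠ 140 (one-sample t-test, two-sided).
t = (x̄ − μ₀)/(s/√n) = (129 − 140)/(25.7/√14) = -1.6015
df = n − 1 = 13
Two-sided p-value ≈ 0.133
Since p ≈ 0.133 > α = 0.025, fail to reject H0; the data do not provide sufficient evidence against H0.

-1.6015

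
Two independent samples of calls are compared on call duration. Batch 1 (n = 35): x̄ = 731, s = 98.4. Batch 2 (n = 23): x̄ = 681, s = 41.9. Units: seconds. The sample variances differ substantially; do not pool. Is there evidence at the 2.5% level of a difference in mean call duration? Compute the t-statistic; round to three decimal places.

Let group 1 = batch 1, group 2 = batch 2. H0: μ_1 = μ_2; H1: μ_1 ≠ μ_2 (Welch's two-sample t-test, two-sided).
t = (x̄_1 − x̄_2)/√(s_1²/n_1 + s_2²/n_2) = (731 − 681)/√(98.4²/35 + 41.9²/23) = 2.661
Welch–Satterthwaite df ≈ 49.52
Two-sided p-value ≈ 0.0105
Since p ≈ 0.0105 < α = 0.025, reject H0; the data support H1.

2.661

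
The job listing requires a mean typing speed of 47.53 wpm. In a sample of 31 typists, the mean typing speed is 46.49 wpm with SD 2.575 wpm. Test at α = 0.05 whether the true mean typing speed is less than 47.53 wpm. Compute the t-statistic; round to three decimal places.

H0: μ = 47.53; H1: μ < 47.53 (one-sample t-test, left-tailed).
t = (x̄ − μ₀)/(s/√n) = (46.49 − 47.53)/(2.575/√31) = -2.249
df = n − 1 = 30
p-value = P(T ≤ -2.249) ≈ 0.016
Since p ≈ 0.016 < α = 0.05, reject H0; the evidence is statistically significant.

-2.249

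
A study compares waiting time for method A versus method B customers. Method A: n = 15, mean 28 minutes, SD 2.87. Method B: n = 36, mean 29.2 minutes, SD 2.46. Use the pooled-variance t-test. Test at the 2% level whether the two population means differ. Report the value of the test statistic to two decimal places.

Let group 1 = method A, group 2 = method B. H0: μ_1 = μ_2; H1: μ_1 ≠ μ_2 (two-sample pooled-variance t-test, two-sided).
s_p² = [(15−1)·2.87² + (36−1)·2.46²]/(15+36−2) = 6.67597
t = (28 − 29.2)/√[6.67597·(1/15 + 1/36)] = -1.51
df = n₁ + n₂ − 2 = 49
Two-sided p-value ≈ 0.137
Since p ≈ 0.137 > α = 0.02, fail to reject H0; the evidence is not statistically significant.

-1.51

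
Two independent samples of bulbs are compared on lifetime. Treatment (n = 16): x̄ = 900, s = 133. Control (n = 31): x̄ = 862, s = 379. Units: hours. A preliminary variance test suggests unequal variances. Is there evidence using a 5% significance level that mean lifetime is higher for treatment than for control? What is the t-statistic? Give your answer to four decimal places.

Let group 1 = treatment, group 2 = control. H0: μ_1 = μ_2; H1: μ_1 > μ_2 (Welch's two-sample t-test, right-tailed).
t = (x̄_1 − x̄_2)/√(s_1²/n_1 + s_2²/n_2) = (900 − 862)/√(133²/16 + 379²/31) = 0.5016
Welch–Satterthwaite df ≈ 41.32
p-value = P(T ≥ 0.5016) ≈ 0.3093
Since p ≈ 0.3093 > α = 0.05, fail to reject H0; the data do not provide sufficient evidence against H0.

0.5016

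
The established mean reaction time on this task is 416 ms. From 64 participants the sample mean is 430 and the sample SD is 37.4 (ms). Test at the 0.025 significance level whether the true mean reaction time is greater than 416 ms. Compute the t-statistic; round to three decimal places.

2.995

H0: μ = 416; H1: μ > 416 (one-sample t-test, right-tailed).
t = (x̄ − μ₀)/(s/√n) = (430 − 416)/(37.4/√64) = 2.995
df = n − 1 = 63
p-value = P(T ≥ 2.995) ≈ 0.0020
Since p ≈ 0.0020 < α = 0.025, reject H0; the data support H1.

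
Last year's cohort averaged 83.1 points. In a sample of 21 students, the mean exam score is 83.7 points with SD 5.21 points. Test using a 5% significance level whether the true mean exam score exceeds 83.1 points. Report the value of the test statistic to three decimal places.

0.528

H0: μ = 83.1; H1: μ > 83.1 (one-sample t-test, right-tailed).
t = (x̄ − μ₀)/(s/√n) = (83.7 − 83.1)/(5.21/√21) = 0.528
df = n − 1 = 20
p-value = P(T ≥ 0.528) ≈ 0.302
Since p ≈ 0.302 > α = 0.05, fail to reject H0; the evidence is not statistically significant.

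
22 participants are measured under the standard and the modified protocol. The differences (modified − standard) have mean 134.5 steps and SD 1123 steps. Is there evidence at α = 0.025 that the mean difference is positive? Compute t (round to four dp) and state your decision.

t = 0.5618; fail to reject H0

H0: μ_d = 0; H1: μ_d > 0 (paired t-test on the differences, right-tailed).
t = d̄/(s_d/√n) = 134.5/(1123/√22) = 0.5618
df = n − 1 = 21
p-value = P(T ≥ 0.5618) ≈ 0.2901
Since p ≈ 0.2901 > α = 0.025, fail to reject H0; the evidence is not statistically significant.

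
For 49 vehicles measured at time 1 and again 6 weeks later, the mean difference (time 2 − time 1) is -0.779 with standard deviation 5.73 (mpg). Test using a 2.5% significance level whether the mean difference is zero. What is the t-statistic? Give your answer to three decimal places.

H0: μ_d = 0; H1: μ_d ≠ 0 (paired t-test on the differences, two-sided).
t = d̄/(s_d/√n) = -0.779/(5.73/√49) = -0.952
df = n − 1 = 48
Two-sided p-value ≈ 0.3460
Since p ≈ 0.3460 > α = 0.025, fail to reject H0; the data do not provide sufficient evidence against H0.

-0.952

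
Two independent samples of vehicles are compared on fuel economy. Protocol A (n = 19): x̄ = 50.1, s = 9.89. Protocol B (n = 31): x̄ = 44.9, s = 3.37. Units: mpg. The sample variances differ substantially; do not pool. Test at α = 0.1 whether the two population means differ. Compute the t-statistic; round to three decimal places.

Let group 1 = protocol A, group 2 = protocol B. H0: μ_1 = μ_2; H1: μ_1 ≠ μ_2 (Welch's two-sample t-test, two-sided).
t = (x̄_1 − x̄_2)/√(s_1²/n_1 + s_2²/n_2) = (50.1 − 44.9)/√(9.89²/19 + 3.37²/31) = 2.214
Welch–Satterthwaite df ≈ 20.59
Two-sided p-value ≈ 0.038
Since p ≈ 0.038 < α = 0.1, reject H0; the evidence is statistically significant.

2.214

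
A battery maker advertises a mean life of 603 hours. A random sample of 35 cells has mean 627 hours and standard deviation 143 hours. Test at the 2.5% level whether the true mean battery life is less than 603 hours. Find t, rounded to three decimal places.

0.993

H0: μ = 603; H1: μ < 603 (one-sample t-test, left-tailed).
t = (x̄ − μ₀)/(s/√n) = (627 − 603)/(143/√35) = 0.993
df = n − 1 = 34
p-value = P(T ≤ 0.993) ≈ 0.8361
Since p ≈ 0.8361 > α = 0.025, fail to reject H0; the evidence is not statistically significant.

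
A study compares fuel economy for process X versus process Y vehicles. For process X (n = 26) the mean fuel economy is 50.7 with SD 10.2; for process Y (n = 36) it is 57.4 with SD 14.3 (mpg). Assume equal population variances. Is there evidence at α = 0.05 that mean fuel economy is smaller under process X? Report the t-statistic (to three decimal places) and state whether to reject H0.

t = -2.041; reject H0

Let group 1 = process X, group 2 = process Y. H0: μ_1 = μ_2; H1: μ_1 < μ_2 (two-sample pooled-variance t-test, left-tailed).
s_p² = [(26−1)·10.2² + (36−1)·14.3²]/(26+36−2) = 162.636
t = (50.7 − 57.4)/√[162.636·(1/26 + 1/36)] = -2.041
df = n₁ + n₂ − 2 = 60
p-value = P(T ≤ -2.041) ≈ 0.0228
Since p ≈ 0.0228 < α = 0.05, reject H0; the data support H1.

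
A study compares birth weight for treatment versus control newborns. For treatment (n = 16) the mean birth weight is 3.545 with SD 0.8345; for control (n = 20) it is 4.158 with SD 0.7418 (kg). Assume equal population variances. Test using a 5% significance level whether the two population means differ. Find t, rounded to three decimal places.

-2.331

Let group 1 = treatment, group 2 = control. H0: μ_1 = μ_2; H1: μ_1 ≠ μ_2 (two-sample pooled-variance t-test, two-sided).
s_p² = [(16−1)·0.8345² + (20−1)·0.7418²]/(16+20−2) = 0.614733
t = (3.545 − 4.158)/√[0.614733·(1/16 + 1/20)] = -2.331
df = n₁ + n₂ − 2 = 34
Two-sided p-value ≈ 0.0258
Since p ≈ 0.0258 < α = 0.05, reject H0; the evidence is statistically significant.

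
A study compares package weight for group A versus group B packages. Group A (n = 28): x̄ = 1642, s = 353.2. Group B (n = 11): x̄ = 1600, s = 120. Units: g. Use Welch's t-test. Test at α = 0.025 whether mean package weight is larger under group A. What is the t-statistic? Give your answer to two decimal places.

Let group 1 = group A, group 2 = group B. H0: μ_1 = μ_2; H1: μ_1 > μ_2 (Welch's two-sample t-test, right-tailed).
t = (x̄_1 − x̄_2)/√(s_1²/n_1 + s_2²/n_2) = (1642 − 1600)/√(353.2²/28 + 120²/11) = 0.55
Welch–Satterthwaite df ≈ 36.65
p-value = P(T ≥ 0.55) ≈ 0.2917
Since p ≈ 0.2917 > α = 0.025, fail to reject H0; the data do not provide sufficient evidence against H0.

0.55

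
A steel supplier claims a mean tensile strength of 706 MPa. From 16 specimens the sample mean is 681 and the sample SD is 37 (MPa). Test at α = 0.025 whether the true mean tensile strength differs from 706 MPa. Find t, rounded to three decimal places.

-2.703

H0: μ = 706; H1: μ ≠ 706 (one-sample t-test, two-sided).
t = (x̄ − μ₀)/(s/√n) = (681 − 706)/(37/√16) = -2.703
df = n − 1 = 15
Two-sided p-value ≈ 0.0164
Since p ≈ 0.0164 < α = 0.025, reject H0; the data support H1.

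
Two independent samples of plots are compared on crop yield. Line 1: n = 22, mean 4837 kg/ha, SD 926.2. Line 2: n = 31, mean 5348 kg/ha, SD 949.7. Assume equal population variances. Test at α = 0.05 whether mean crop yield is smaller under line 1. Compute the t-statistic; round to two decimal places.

Let group 1 = line 1, group 2 = line 2. H0: μ_1 = μ_2; H1: μ_1 < μ_2 (two-sample pooled-variance t-test, left-tailed).
s_p² = [(22−1)·926.2² + (31−1)·949.7²]/(22+31−2) = 883778
t = (4837 − 5348)/√[883778·(1/22 + 1/31)] = -1.95
df = n₁ + n₂ − 2 = 51
p-value = P(T ≤ -1.95) ≈ 0.028
Since p ≈ 0.028 < α = 0.05, reject H0; the evidence is statistically significant.

-1.95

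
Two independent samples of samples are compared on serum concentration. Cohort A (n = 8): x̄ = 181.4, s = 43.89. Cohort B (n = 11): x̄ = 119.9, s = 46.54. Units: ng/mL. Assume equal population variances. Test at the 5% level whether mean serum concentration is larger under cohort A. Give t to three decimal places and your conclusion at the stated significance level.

t = 2.911; reject H0

Let group 1 = cohort A, group 2 = cohort B. H0: μ_1 = μ_2; H1: μ_1 > μ_2 (two-sample pooled-variance t-test, right-tailed).
s_p² = [(8−1)·43.89² + (11−1)·46.54²]/(8+11−2) = 2067.3
t = (181.4 − 119.9)/√[2067.3·(1/8 + 1/11)] = 2.911
df = n₁ + n₂ − 2 = 17
p-value = P(T ≥ 2.911) ≈ 0.0049
Since p ≈ 0.0049 < α = 0.05, reject H0; the evidence is statistically significant.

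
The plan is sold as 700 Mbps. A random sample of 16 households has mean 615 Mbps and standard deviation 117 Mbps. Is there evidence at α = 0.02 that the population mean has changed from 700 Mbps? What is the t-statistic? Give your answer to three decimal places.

H0: μ = 700; H1: μ ≠ 700 (one-sample t-test, two-sided).
t = (x̄ − μ₀)/(s/√n) = (615 − 700)/(117/√16) = -2.906
df = n − 1 = 15
Two-sided p-value ≈ 0.0109
Since p ≈ 0.0109 < α = 0.02, reject H0; the evidence is statistically significant.

-2.906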